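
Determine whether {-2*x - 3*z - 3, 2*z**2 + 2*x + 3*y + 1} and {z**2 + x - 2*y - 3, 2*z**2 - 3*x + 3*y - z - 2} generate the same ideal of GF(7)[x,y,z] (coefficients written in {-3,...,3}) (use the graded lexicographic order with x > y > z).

Since reduced Gröbner bases are canonical representatives of ideals under a given ordering, it suffices to compute and compare them.
Buchberger on the first generating set:
f_1 = -2*x - 3*z - 3, LT = x.
f_2 = 2*z**2 + 2*x + 3*y + 1, LT = z**2.

The S-polynomials (S(f_1,f_2)) all reduce to 0 modulo the current basis, so we have a Gröbner basis.
Inter-reduce: drop elements whose leading term is divisible by another's, tail-reduce, and make monic.
Reduced Gröbner basis: {z**2 - 2*y + 2*z - 1, x - 2*z - 2}.

Buchberger on the second generating set:
h_1 = z**2 + x - 2*y - 3, LT = z**2.
h_2 = 2*z**2 - 3*x + 3*y - z - 2, LT = z**2.

S(h_1,h_2): lcm = z**2. S = -x - 3*z - 2.
  leading term x: no divisor's leading term divides it; move -x to the remainder.
  leading term z: no divisor's leading term divides it; move -3*z to the remainder.
  leading term 1: no divisor's leading term divides it; move -2 to the remainder.
  remainder -x - 3*z - 2 ≠ 0; add k_3 = -x - 3*z - 2 to the basis.

The other S-polynomials (S(h_1,k_3), S(h_2,k_3)) all reduce to 0 modulo the current basis, so we have a Gröbner basis.
Inter-reduce: drop elements whose leading term is divisible by another's, tail-reduce, and make monic.
Reduced Gröbner basis: {z**2 - 2*y - 3*z + 2, x + 3*z + 2}.

These differ, so the ideals are not equal.

No, the ideals differ.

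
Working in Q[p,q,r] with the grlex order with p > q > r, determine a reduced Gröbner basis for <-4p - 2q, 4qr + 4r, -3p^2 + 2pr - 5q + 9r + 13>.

f_1 = -4p - 2q, LT = p.
f_2 = 4qr + 4r, LT = qr.
f_3 = -3p^2 + 2pr - 5q + 9r + 13, LT = p^2.

S(f_1,f_3): lcm = p^2. S = 1/2pq + 2/3pr - 5/3q + 3r + 13/3.
  reduce S modulo (f_1, f_2, f_3):
  remainder -1/4q^2 - 5/3q + 10/3r + 13/3 ≠ 0; add g_4 = -1/4q^2 - 5/3q + 10/3r + 13/3 to the basis.

S(f_2,g_4): lcm = q^2r. S = -17/3qr + 40/3r^2 + 52/3r.
  reduce S modulo (f_1, f_2, f_3, g_4):
  remainder 40/3r^2 + 23r ≠ 0; add g_5 = 40/3r^2 + 23r to the basis.

The other S-polynomials (S(f_1,f_2), S(f_2,f_3), S(f_1,g_4), S(f_3,g_4), S(f_1,g_5), S(f_2,g_5), S(f_3,g_5), S(g_4,g_5)) all reduce to 0 modulo the current basis, so we have a Gröbner basis.
Inter-reduce: drop elements whose leading term is divisible by another's, tail-reduce, and make monic.

G = {q^2 + 20/3q - 40/3r - 52/3, qr + r, r^2 + 69/40r, p + 1/2q}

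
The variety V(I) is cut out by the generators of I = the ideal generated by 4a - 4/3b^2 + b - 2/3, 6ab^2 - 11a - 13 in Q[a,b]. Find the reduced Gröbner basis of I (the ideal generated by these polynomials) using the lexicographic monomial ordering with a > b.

G = {a - 1/3b^2 + 1/4b - 1/6, b^4 - 3/4b^3 - 4/3b^2 + 11/8b - 89/12}

f_1 = 4a - 4/3b^2 + b - 2/3, LT = a.
f_2 = 6ab^2 - 11a - 13, LT = ab^2.

S(f_1,f_2): lcm = ab^2. S = 11/6a - 1/3b^4 + 1/4b^3 - 1/6b^2 + 13/6.
  leading term a: subtract (11/24)·f_1 from 11/6a - 1/3b^4 + 1/4b^3 - 1/6b^2 + 13/6 → -1/3b^4 + 1/4b^3 + 4/9b^2 - 11/24b + 89/36
  leading term b^4: no divisor's leading term divides it; move -1/3b^4 to the remainder.
  leading term b^3: no divisor's leading term divides it; move 1/4b^3 to the remainder.
  leading term b^2: no divisor's leading term divides it; move 4/9b^2 to the remainder.
  leading term b: no divisor's leading term divides it; move -11/24b to the remainder.
  leading term 1: no divisor's leading term divides it; move 89/36 to the remainder.
  remainder -1/3b^4 + 1/4b^3 + 4/9b^2 - 11/24b + 89/36 ≠ 0; add g_3 = -1/3b^4 + 1/4b^3 + 4/9b^2 - 11/24b + 89/36 to the basis.

S(f_1,g_3): leading monomials are coprime, so the S-polynomial reduces to 0 (Buchberger's first criterion).
S(f_2,g_3): lcm = ab^4. S = 3/4ab^3 - 1/2ab^2 - 11/8ab + 89/12a - 13/6b^2.
  leading term ab^3: subtract (3/16b^3)·f_1 from 3/4ab^3 - 1/2ab^2 - 11/8ab + 89/12a - 13/6b^2 → -1/2ab^2 - 11/8ab + 89/12a + 1/4b^5 - 3/16b^4 + 1/8b^3 - 13/6b^2
  leading term ab^2: subtract (-1/8b^2)·f_1 from -1/2ab^2 - 11/8ab + 89/12a + 1/4b^5 - 3/16b^4 + 1/8b^3 - 13/6b^2 → -11/8ab + 89/12a + 1/4b^5 - 17/48b^4 + 1/4b^3 - 9/4b^2
  leading term ab: subtract (-11/32b)·f_1 from -11/8ab + 89/12a + 1/4b^5 - 17/48b^4 + 1/4b^3 - 9/4b^2 → 89/12a + 1/4b^5 - 17/48b^4 - 5/24b^3 - 61/32b^2 - 11/48b
  leading term a: subtract (89/48)·f_1 from 89/12a + 1/4b^5 - 17/48b^4 - 5/24b^3 - 61/32b^2 - 11/48b → 1/4b^5 - 17/48b^4 - 5/24b^3 + 163/288b^2 - 25/12b + 89/72
  leading term b^5: subtract (-3/4b)·g_3 from 1/4b^5 - 17/48b^4 - 5/24b^3 + 163/288b^2 - 25/12b + 89/72 → -1/6b^4 + 1/8b^3 + 2/9b^2 - 11/48b + 89/72
  leading term b^4: subtract (1/2)·g_3 from -1/6b^4 + 1/8b^3 + 2/9b^2 - 11/48b + 89/72 → 0
  remainder 0.

Every S-polynomial of the final basis reduces to 0, so we have a Gröbner basis.
Inter-reduce: drop elements whose leading term is divisible by another's, tail-reduce, and make monic.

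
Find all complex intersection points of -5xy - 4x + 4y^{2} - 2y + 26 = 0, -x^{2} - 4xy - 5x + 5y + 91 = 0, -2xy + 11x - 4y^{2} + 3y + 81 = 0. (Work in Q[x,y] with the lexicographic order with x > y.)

Compute a lex Gröbner basis by Buchberger's algorithm.
f_1 = -5xy - 4x + 4y^{2} - 2y + 26, LT = xy.
f_2 = -x^{2} - 4xy - 5x + 5y + 91, LT = x^{2}.
f_3 = -2xy + 11x - 4y^{2} + 3y + 81, LT = xy.

S(f_1,f_2): lcm = x^{2}y. S = \tfrac{4}{5}x^{2} - \tfrac{24}{5}xy^{2} - \tfrac{23}{5}xy - \tfrac{26}{5}x + 5y^{2} + 91y.
  leading term x^{2}: subtract (-\tfrac{4}{5})·f_2 from \tfrac{4}{5}x^{2} - \tfrac{24}{5}xy^{2} - \tfrac{23}{5}xy - \tfrac{26}{5}x + 5y^{2} + 91y → -\tfrac{24}{5}xy^{2} - \tfrac{39}{5}xy - \tfrac{46}{5}x + 5y^{2} + 95y + \tfrac{364}{5}
  leading term xy^{2}: subtract (\tfrac{24}{25}y)·f_1 from -\tfrac{24}{5}xy^{2} - \tfrac{39}{5}xy - \tfrac{46}{5}x + 5y^{2} + 95y + \tfrac{364}{5} → -\tfrac{99}{25}xy - \tfrac{46}{5}x - \tfrac{96}{25}y^{3} + \tfrac{173}{25}y^{2} + \tfrac{1751}{25}y + \tfrac{364}{5}
  leading term xy: subtract (\tfrac{99}{125})·f_1 from -\tfrac{99}{25}xy - \tfrac{46}{5}x - \tfrac{96}{25}y^{3} + \tfrac{173}{25}y^{2} + \tfrac{1751}{25}y + \tfrac{364}{5} → -\tfrac{754}{125}x - \tfrac{96}{25}y^{3} + \tfrac{469}{125}y^{2} + \tfrac{8953}{125}y + \tfrac{6526}{125}
  leading term x: no divisor's leading term divides it; move -\tfrac{754}{125}x to the remainder.
  leading term y^{3}: no divisor's leading term divides it; move -\tfrac{96}{25}y^{3} to the remainder.
  leading term y^{2}: no divisor's leading term divides it; move \tfrac{469}{125}y^{2} to the remainder.
  leading term y: no divisor's leading term divides it; move \tfrac{8953}{125}y to the remainder.
  leading term 1: no divisor's leading term divides it; move \tfrac{6526}{125} to the remainder.
  remainder -\tfrac{754}{125}x - \tfrac{96}{25}y^{3} + \tfrac{469}{125}y^{2} + \tfrac{8953}{125}y + \tfrac{6526}{125} ≠ 0; add h_4 = -\tfrac{754}{125}x - \tfrac{96}{25}y^{3} + \tfrac{469}{125}y^{2} + \tfrac{8953}{125}y + \tfrac{6526}{125} to the basis.

S(f_1,f_3): lcm = xy. S = \tfrac{63}{10}x - \tfrac{14}{5}y^{2} + \tfrac{19}{10}y + \tfrac{353}{10}.
  leading term x: subtract (-\tfrac{1575}{1508})·h_4 from \tfrac{63}{10}x - \tfrac{14}{5}y^{2} + \tfrac{19}{10}y + \tfrac{353}{10} → -\tfrac{1512}{377}y^{3} + \tfrac{1687}{1508}y^{2} + \tfrac{115673}{1508}y + \tfrac{2605}{29}
  leading term y^{3}: no divisor's leading term divides it; move -\tfrac{1512}{377}y^{3} to the remainder.
  leading term y^{2}: no divisor's leading term divides it; move \tfrac{1687}{1508}y^{2} to the remainder.
  leading term y: no divisor's leading term divides it; move \tfrac{115673}{1508}y to the remainder.
  leading term 1: no divisor's leading term divides it; move \tfrac{2605}{29} to the remainder.
  remainder -\tfrac{1512}{377}y^{3} + \tfrac{1687}{1508}y^{2} + \tfrac{115673}{1508}y + \tfrac{2605}{29} ≠ 0; add h_5 = -\tfrac{1512}{377}y^{3} + \tfrac{1687}{1508}y^{2} + \tfrac{115673}{1508}y + \tfrac{2605}{29} to the basis.

S(f_2,f_3): lcm = x^{2}y. S = \tfrac{11}{2}x^{2} + 2xy^{2} + \tfrac{13}{2}xy + \tfrac{81}{2}x - 5y^{2} - 91y.
  leading term x^{2}: subtract (-\tfrac{11}{2})·f_2 from \tfrac{11}{2}x^{2} + 2xy^{2} + \tfrac{13}{2}xy + \tfrac{81}{2}x - 5y^{2} - 91y → 2xy^{2} - \tfrac{31}{2}xy + 13x - 5y^{2} - \tfrac{127}{2}y + \tfrac{1001}{2}
  leading term xy^{2}: subtract (-\tfrac{2}{5}y)·f_1 from 2xy^{2} - \tfrac{31}{2}xy + 13x - 5y^{2} - \tfrac{127}{2}y + \tfrac{1001}{2} → -\tfrac{171}{10}xy + 13x + \tfrac{8}{5}y^{3} - \tfrac{29}{5}y^{2} - \tfrac{531}{10}y + \tfrac{1001}{2}
  leading term xy: subtract (\tfrac{171}{50})·f_1 from -\tfrac{171}{10}xy + 13x + \tfrac{8}{5}y^{3} - \tfrac{29}{5}y^{2} - \tfrac{531}{10}y + \tfrac{1001}{2} → \tfrac{667}{25}x + \tfrac{8}{5}y^{3} - \tfrac{487}{25}y^{2} - \tfrac{2313}{50}y + \tfrac{20579}{50}
  leading term x: subtract (-\tfrac{115}{26})·h_4 from \tfrac{667}{25}x + \tfrac{8}{5}y^{3} - \tfrac{487}{25}y^{2} - \tfrac{2313}{50}y + \tfrac{20579}{50} → -\tfrac{200}{13}y^{3} - \tfrac{75}{26}y^{2} + \tfrac{3517}{13}y + \tfrac{1285}{2}
  leading term y^{3}: subtract (\tfrac{725}{189})·h_5 from -\tfrac{200}{13}y^{3} - \tfrac{75}{26}y^{2} + \tfrac{3517}{13}y + \tfrac{1285}{2} → -\tfrac{775}{108}y^{2} - \tfrac{17921}{756}y + \tfrac{112615}{378}
  leading term y^{2}: no divisor's leading term divides it; move -\tfrac{775}{108}y^{2} to the remainder.
  leading term y: no divisor's leading term divides it; move -\tfrac{17921}{756}y to the remainder.
  leading term 1: no divisor's leading term divides it; move \tfrac{112615}{378} to the remainder.
  remainder -\tfrac{775}{108}y^{2} - \tfrac{17921}{756}y + \tfrac{112615}{378} ≠ 0; add h_6 = -\tfrac{775}{108}y^{2} - \tfrac{17921}{756}y + \tfrac{112615}{378} to the basis.

S(f_1,h_4): lcm = xy. S = \tfrac{4}{5}x - \tfrac{240}{377}y^{4} + \tfrac{469}{754}y^{3} + \tfrac{41749}{3770}y^{2} + \tfrac{1313}{145}y - \tfrac{26}{5}.
  leading term x: subtract (-\tfrac{50}{377})·h_4 from \tfrac{4}{5}x - \tfrac{240}{377}y^{4} + \tfrac{469}{754}y^{3} + \tfrac{41749}{3770}y^{2} + \tfrac{1313}{145}y - \tfrac{26}{5} → -\tfrac{240}{377}y^{4} + \tfrac{85}{754}y^{3} + \tfrac{8725}{754}y^{2} + \tfrac{6995}{377}y + \tfrac{50}{29}
  leading term y^{4}: subtract (\tfrac{10}{63}y)·h_5 from -\tfrac{240}{377}y^{4} + \tfrac{85}{754}y^{3} + \tfrac{8725}{754}y^{2} + \tfrac{6995}{377}y + \tfrac{50}{29} → -\tfrac{220}{3393}y^{3} - \tfrac{14345}{23751}y^{2} + \tfrac{102035}{23751}y + \tfrac{50}{29}
  leading term y^{3}: subtract (\tfrac{55}{3402})·h_5 from -\tfrac{220}{3393}y^{3} - \tfrac{14345}{23751}y^{2} + \tfrac{102035}{23751}y + \tfrac{50}{29} → -\tfrac{8465}{13608}y^{2} + \tfrac{41585}{13608}y + \tfrac{925}{3402}
  leading term y^{2}: subtract (\tfrac{1693}{19530})·h_6 from -\tfrac{8465}{13608}y^{2} + \tfrac{41585}{13608}y + \tfrac{925}{3402} → \tfrac{1397407}{273420}y - \tfrac{1397407}{54684}
  leading term y: no divisor's leading term divides it; move \tfrac{1397407}{273420}y to the remainder.
  leading term 1: no divisor's leading term divides it; move -\tfrac{1397407}{54684} to the remainder.
  remainder \tfrac{1397407}{273420}y - \tfrac{1397407}{54684} ≠ 0; add h_7 = \tfrac{1397407}{273420}y - \tfrac{1397407}{54684} to the basis.

The other S-polynomials (S(f_2,h_4), S(f_3,h_4), S(f_1,h_5), S(f_2,h_5), S(f_3,h_5), S(h_4,h_5), S(f_1,h_6), S(f_2,h_6), S(f_3,h_6), S(h_4,h_6), S(h_5,h_6), S(f_1,h_7), S(f_2,h_7), S(f_3,h_7), S(h_4,h_7), S(h_5,h_7), S(h_6,h_7)) all reduce to 0 modulo the current basis, so we have a Gröbner basis.
Inter-reduce: drop elements whose leading term is divisible by another's, tail-reduce, and make monic.
Reduced Gröbner basis: {x - 4, y - 5}.

Since the basis is lex-ordered, y - 5 is univariate in y. Its roots are {5}. Back-substituting each root into the other basis elements fixes the other coordinates.
  y = 5: the earlier basis element becomes x - 4 = 0, giving x = 4 — point (4, 5).

{(4, 5)}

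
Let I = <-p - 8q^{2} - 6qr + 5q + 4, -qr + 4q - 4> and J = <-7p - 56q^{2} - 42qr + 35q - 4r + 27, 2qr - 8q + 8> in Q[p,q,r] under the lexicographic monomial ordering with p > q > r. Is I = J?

Since reduced Gröbner bases are canonical representatives of ideals under a given ordering, it suffices to compute and compare them.
Buchberger on the first generating set:
f_1 = -p - 8q^{2} - 6qr + 5q + 4, LT = p.
f_2 = -qr + 4q - 4, LT = qr.

S(f_1,f_2): leading monomials are coprime, so the S-polynomial reduces to 0 (Buchberger's first criterion).
Every S-polynomial of the final basis reduces to 0, so we have a Gröbner basis.
Inter-reduce: drop elements whose leading term is divisible by another's, tail-reduce, and make monic.
Reduced Gröbner basis: {p + 8q^{2} + 19q - 28, qr - 4q + 4}.

Buchberger on the second generating set:
h_1 = -7p - 56q^{2} - 42qr + 35q - 4r + 27, LT = p.
h_2 = 2qr - 8q + 8, LT = qr.

S(h_1,h_2): leading monomials are coprime, so the S-polynomial reduces to 0 (Buchberger's first criterion).
Every S-polynomial of the final basis reduces to 0, so we have a Gröbner basis.
Inter-reduce: drop elements whose leading term is divisible by another's, tail-reduce, and make monic.
Reduced Gröbner basis: {p + 8q^{2} + 19q + \tfrac{4}{7}r - \tfrac{195}{7}, qr - 4q + 4}.

These differ, so the ideals are not equal.
The same test decides containment: I ⊆ J iff every generator of I reduces to 0 modulo a Gröbner basis of J.

No, the ideals differ.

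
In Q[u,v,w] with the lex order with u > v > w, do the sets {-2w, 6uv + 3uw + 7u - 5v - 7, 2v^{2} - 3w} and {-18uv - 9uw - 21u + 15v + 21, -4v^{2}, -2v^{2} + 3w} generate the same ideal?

Yes, the ideals are equal.

Two ideals are equal iff their reduced Gröbner bases coincide (the reduced basis is unique for a fixed ordering).
Buchberger on the first generating set:
f_1 = -2w, LT = w.
f_2 = 6uv + 3uw + 7u - 5v - 7, LT = uv.
f_3 = 2v^{2} - 3w, LT = v^{2}.

S(f_2,f_3): lcm = uv^{2}. S = \tfrac{1}{2}uvw + \tfrac{7}{6}uv + \tfrac{3}{2}uw - \tfrac{5}{6}v^{2} - \tfrac{7}{6}v.
  leading term uvw: subtract (-\tfrac{1}{4}uv)·f_1 from \tfrac{1}{2}uvw + \tfrac{7}{6}uv + \tfrac{3}{2}uw - \tfrac{5}{6}v^{2} - \tfrac{7}{6}v → \tfrac{7}{6}uv + \tfrac{3}{2}uw - \tfrac{5}{6}v^{2} - \tfrac{7}{6}v
  leading term uv: subtract (\tfrac{7}{36})·f_2 from \tfrac{7}{6}uv + \tfrac{3}{2}uw - \tfrac{5}{6}v^{2} - \tfrac{7}{6}v → \tfrac{11}{12}uw - \tfrac{49}{36}u - \tfrac{5}{6}v^{2} - \tfrac{7}{36}v + \tfrac{49}{36}
  leading term uw: subtract (-\tfrac{11}{24}u)·f_1 from \tfrac{11}{12}uw - \tfrac{49}{36}u - \tfrac{5}{6}v^{2} - \tfrac{7}{36}v + \tfrac{49}{36} → -\tfrac{49}{36}u - \tfrac{5}{6}v^{2} - \tfrac{7}{36}v + \tfrac{49}{36}
  leading term u: no divisor's leading term divides it; move -\tfrac{49}{36}u to the remainder.
  leading term v^{2}: subtract (-\tfrac{5}{12})·f_3 from -\tfrac{5}{6}v^{2} - \tfrac{7}{36}v + \tfrac{49}{36} → -\tfrac{7}{36}v - \tfrac{5}{4}w + \tfrac{49}{36}
  leading term v: no divisor's leading term divides it; move -\tfrac{7}{36}v to the remainder.
  leading term w: subtract (\tfrac{5}{8})·f_1 from -\tfrac{5}{4}w + \tfrac{49}{36} → \tfrac{49}{36}
  leading term 1: no divisor's leading term divides it; move \tfrac{49}{36} to the remainder.
  remainder -\tfrac{49}{36}u - \tfrac{7}{36}v + \tfrac{49}{36} ≠ 0; add g_4 = -\tfrac{49}{36}u - \tfrac{7}{36}v + \tfrac{49}{36} to the basis.

The other S-polynomials (S(f_1,f_2), S(f_1,f_3), S(f_1,g_4), S(f_2,g_4), S(f_3,g_4)) all reduce to 0 modulo the current basis, so we have a Gröbner basis.
Inter-reduce: drop elements whose leading term is divisible by another's, tail-reduce, and make monic.
Reduced Gröbner basis: {u + \tfrac{1}{7}v - 1, v^{2}, w}.

Buchberger on the second generating set:
h_1 = -18uv - 9uw - 21u + 15v + 21, LT = uv.
h_2 = -4v^{2}, LT = v^{2}.
h_3 = -2v^{2} + 3w, LT = v^{2}.

S(h_1,h_2): lcm = uv^{2}. S = \tfrac{1}{2}uvw + \tfrac{7}{6}uv - \tfrac{5}{6}v^{2} - \tfrac{7}{6}v.
  leading term uvw: subtract (-\tfrac{1}{36}w)·h_1 from \tfrac{1}{2}uvw + \tfrac{7}{6}uv - \tfrac{5}{6}v^{2} - \tfrac{7}{6}v → \tfrac{7}{6}uv - \tfrac{1}{4}uw^{2} - \tfrac{7}{12}uw - \tfrac{5}{6}v^{2} + \tfrac{5}{12}vw - \tfrac{7}{6}v + \tfrac{7}{12}w
  leading term uv: subtract (-\tfrac{7}{108})·h_1 from \tfrac{7}{6}uv - \tfrac{1}{4}uw^{2} - \tfrac{7}{12}uw - \tfrac{5}{6}v^{2} + \tfrac{5}{12}vw - \tfrac{7}{6}v + \tfrac{7}{12}w → -\tfrac{1}{4}uw^{2} - \tfrac{7}{6}uw - \tfrac{49}{36}u - \tfrac{5}{6}v^{2} + \tfrac{5}{12}vw - \tfrac{7}{36}v + \tfrac{7}{12}w + \tfrac{49}{36}
  leading term uw^{2}: no divisor's leading term divides it; move -\tfrac{1}{4}uw^{2} to the remainder.
  leading term uw: no divisor's leading term divides it; move -\tfrac{7}{6}uw to the remainder.
  leading term u: no divisor's leading term divides it; move -\tfrac{49}{36}u to the remainder.
  leading term v^{2}: subtract (\tfrac{5}{24})·h_2 from -\tfrac{5}{6}v^{2} + \tfrac{5}{12}vw - \tfrac{7}{36}v + \tfrac{7}{12}w + \tfrac{49}{36} → \tfrac{5}{12}vw - \tfrac{7}{36}v + \tfrac{7}{12}w + \tfrac{49}{36}
  leading term vw: no divisor's leading term divides it; move \tfrac{5}{12}vw to the remainder.
  leading term v: no divisor's leading term divides it; move -\tfrac{7}{36}v to the remainder.
  leading term w: no divisor's leading term divides it; move \tfrac{7}{12}w to the remainder.
  leading term 1: no divisor's leading term divides it; move \tfrac{49}{36} to the remainder.
  remainder -\tfrac{1}{4}uw^{2} - \tfrac{7}{6}uw - \tfrac{49}{36}u + \tfrac{5}{12}vw - \tfrac{7}{36}v + \tfrac{7}{12}w + \tfrac{49}{36} ≠ 0; add k_4 = -\tfrac{1}{4}uw^{2} - \tfrac{7}{6}uw - \tfrac{49}{36}u + \tfrac{5}{12}vw - \tfrac{7}{36}v + \tfrac{7}{12}w + \tfrac{49}{36} to the basis.

S(h_1,h_3): lcm = uv^{2}. S = \tfrac{1}{2}uvw + \tfrac{7}{6}uv + \tfrac{3}{2}uw - \tfrac{5}{6}v^{2} - \tfrac{7}{6}v.
  leading term uvw: subtract (-\tfrac{1}{36}w)·h_1 from \tfrac{1}{2}uvw + \tfrac{7}{6}uv + \tfrac{3}{2}uw - \tfrac{5}{6}v^{2} - \tfrac{7}{6}v → \tfrac{7}{6}uv - \tfrac{1}{4}uw^{2} + \tfrac{11}{12}uw - \tfrac{5}{6}v^{2} + \tfrac{5}{12}vw - \tfrac{7}{6}v + \tfrac{7}{12}w
  leading term uv: subtract (-\tfrac{7}{108})·h_1 from \tfrac{7}{6}uv - \tfrac{1}{4}uw^{2} + \tfrac{11}{12}uw - \tfrac{5}{6}v^{2} + \tfrac{5}{12}vw - \tfrac{7}{6}v + \tfrac{7}{12}w → -\tfrac{1}{4}uw^{2} + \tfrac{1}{3}uw - \tfrac{49}{36}u - \tfrac{5}{6}v^{2} + \tfrac{5}{12}vw - \tfrac{7}{36}v + \tfrac{7}{12}w + \tfrac{49}{36}
  leading term uw^{2}: subtract (1)·k_4 from -\tfrac{1}{4}uw^{2} + \tfrac{1}{3}uw - \tfrac{49}{36}u - \tfrac{5}{6}v^{2} + \tfrac{5}{12}vw - \tfrac{7}{36}v + \tfrac{7}{12}w + \tfrac{49}{36} → \tfrac{3}{2}uw - \tfrac{5}{6}v^{2}
  leading term uw: no divisor's leading term divides it; move \tfrac{3}{2}uw to the remainder.
  leading term v^{2}: subtract (\tfrac{5}{24})·h_2 from -\tfrac{5}{6}v^{2} → 0
  remainder \tfrac{3}{2}uw ≠ 0; add k_5 = \tfrac{3}{2}uw to the basis.

S(h_2,h_3): lcm = v^{2}. S = \tfrac{3}{2}w.
  leading term w: no divisor's leading term divides it; move \tfrac{3}{2}w to the remainder.
  remainder \tfrac{3}{2}w ≠ 0; add k_6 = \tfrac{3}{2}w to the basis.

S(h_1,k_5): lcm = uvw. S = \tfrac{1}{2}uw^{2} + \tfrac{7}{6}uw - \tfrac{5}{6}vw - \tfrac{7}{6}w.
  leading term uw^{2}: subtract (-2)·k_4 from \tfrac{1}{2}uw^{2} + \tfrac{7}{6}uw - \tfrac{5}{6}vw - \tfrac{7}{6}w → -\tfrac{7}{6}uw - \tfrac{49}{18}u - \tfrac{7}{18}v + \tfrac{49}{18}
  leading term uw: subtract (-\tfrac{7}{9})·k_5 from -\tfrac{7}{6}uw - \tfrac{49}{18}u - \tfrac{7}{18}v + \tfrac{49}{18} → -\tfrac{49}{18}u - \tfrac{7}{18}v + \tfrac{49}{18}
  leading term u: no divisor's leading term divides it; move -\tfrac{49}{18}u to the remainder.
  leading term v: no divisor's leading term divides it; move -\tfrac{7}{18}v to the remainder.
  leading term 1: no divisor's leading term divides it; move \tfrac{49}{18} to the remainder.
  remainder -\tfrac{49}{18}u - \tfrac{7}{18}v + \tfrac{49}{18} ≠ 0; add k_7 = -\tfrac{49}{18}u - \tfrac{7}{18}v + \tfrac{49}{18} to the basis.

The other S-polynomials (S(h_1,k_4), S(h_2,k_4), S(h_3,k_4), S(h_2,k_5), S(h_3,k_5), S(k_4,k_5), S(h_1,k_6), S(h_2,k_6), S(h_3,k_6), S(k_4,k_6), S(k_5,k_6), S(h_1,k_7), S(h_2,k_7), S(h_3,k_7), S(k_4,k_7), S(k_5,k_7), S(k_6,k_7)) all reduce to 0 modulo the current basis, so we have a Gröbner basis.
Inter-reduce: drop elements whose leading term is divisible by another's, tail-reduce, and make monic.
Reduced Gröbner basis: {u + \tfrac{1}{7}v - 1, v^{2}, w}.

Same reduced basis, so the two generating sets span the same ideal.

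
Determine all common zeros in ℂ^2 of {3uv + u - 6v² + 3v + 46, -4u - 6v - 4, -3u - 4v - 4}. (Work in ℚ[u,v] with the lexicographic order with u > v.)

{(-4, 2)}

Compute a lex Gröbner basis by Buchberger's algorithm.
f_1 = 3uv + u - 6v² + 3v + 46, LT = uv.
f_2 = -4u - 6v - 4, LT = u.
f_3 = -3u - 4v - 4, LT = u.

S(f_1,f_2): lcm = uv. S = ⅓u - 7/2v² + 46/3.
  leading term u: subtract (-1/12)·f_2 from ⅓u - 7/2v² + 46/3 → -7/2v² - ½v + 15
  leading term v²: no divisor's leading term divides it; move -7/2v² to the remainder.
  leading term v: no divisor's leading term divides it; move -½v to the remainder.
  leading term 1: no divisor's leading term divides it; move 15 to the remainder.
  remainder -7/2v² - ½v + 15 ≠ 0; add h_4 = -7/2v² - ½v + 15 to the basis.

S(f_1,f_3): lcm = uv. S = ⅓u - 10/3v² - ⅓v + 46/3.
  leading term u: subtract (-1/12)·f_2 from ⅓u - 10/3v² - ⅓v + 46/3 → -10/3v² - ⅚v + 15
  leading term v²: subtract (20/21)·h_4 from -10/3v² - ⅚v + 15 → -5/14v + 5/7
  leading term v: no divisor's leading term divides it; move -5/14v to the remainder.
  leading term 1: no divisor's leading term divides it; move 5/7 to the remainder.
  remainder -5/14v + 5/7 ≠ 0; add h_5 = -5/14v + 5/7 to the basis.

The other S-polynomials (S(f_2,f_3), S(f_1,h_4), S(f_2,h_4), S(f_3,h_4), S(f_1,h_5), S(f_2,h_5), S(f_3,h_5), S(h_4,h_5)) all reduce to 0 modulo the current basis, so we have a Gröbner basis.
Inter-reduce: drop elements whose leading term is divisible by another's, tail-reduce, and make monic.
Reduced Gröbner basis: {u + 4, v - 2}.

Since the basis is lex-ordered, v - 2 is univariate in v. Its roots are {2}. Back-substituting each root into the other basis elements fixes the other coordinates.
  v = 2: the earlier basis element becomes u + 4 = 0, giving u = -4 — point (-4, 2).
Each listed point satisfies every original equation (direct substitution).
A lex Gröbner basis triangularizes the system, enabling back-substitution.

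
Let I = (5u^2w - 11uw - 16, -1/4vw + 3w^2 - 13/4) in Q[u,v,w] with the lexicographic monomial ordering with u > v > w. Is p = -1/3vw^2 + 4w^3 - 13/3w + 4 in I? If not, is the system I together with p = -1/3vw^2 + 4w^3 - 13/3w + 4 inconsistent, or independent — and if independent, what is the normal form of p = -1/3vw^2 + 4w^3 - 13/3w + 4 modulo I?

First compute the reduced Gröbner basis of I by Buchberger's algorithm.
f_1 = 5u^2w - 11uw - 16, LT = u^2w.
f_2 = -1/4vw + 3w^2 - 13/4, LT = vw.

S(f_1,f_2): lcm = u^2vw. S = 12u^2w^2 - 13u^2 - 11/5uvw - 16/5v.
  leading term u^2w^2: subtract (12/5w)·f_1 from 12u^2w^2 - 13u^2 - 11/5uvw - 16/5v → -13u^2 - 11/5uvw + 132/5uw^2 - 16/5v + 192/5w
  leading term u^2: no divisor's leading term divides it; move -13u^2 to the remainder.
  leading term uvw: subtract (44/5u)·f_2 from -11/5uvw + 132/5uw^2 - 16/5v + 192/5w → 143/5u - 16/5v + 192/5w
  leading term u: no divisor's leading term divides it; move 143/5u to the remainder.
  leading term v: no divisor's leading term divides it; move -16/5v to the remainder.
  leading term w: no divisor's leading term divides it; move 192/5w to the remainder.
  remainder -13u^2 + 143/5u - 16/5v + 192/5w ≠ 0; add h_3 = -13u^2 + 143/5u - 16/5v + 192/5w to the basis.

The other S-polynomials (S(f_1,h_3), S(f_2,h_3)) all reduce to 0 modulo the current basis, so we have a Gröbner basis.
Inter-reduce: drop elements whose leading term is divisible by another's, tail-reduce, and make monic.
Reduced Gröbner basis: {u^2 - 11/5u + 16/65v - 192/65w, vw - 12w^2 + 13}.
Label its elements g_1 = u^2 - 11/5u + 16/65v - 192/65w, g_2 = vw - 12w^2 + 13.

Reduce p = -1/3vw^2 + 4w^3 - 13/3w + 4 modulo G:
  leading term vw^2: subtract (-1/3w)·g_2 from -1/3vw^2 + 4w^3 - 13/3w + 4 → 4
  leading term 1: no divisor's leading term divides it; move 4 to the remainder.
  normal form = 4.
The normal form is nonzero, so p ∉ I. Since p minus its normal form lies in I, I + (p) = I + (r) where r = 4; decide whether this ideal is the whole ring.
Here r = 4 is a nonzero constant, hence a unit: 1 ∈ I + (p), the Gröbner basis of I + (p) is {1}, and the enlarged system has no common solution — adjoining p is inconsistent.

Ideal membership is decidable via reduction modulo a Gröbner basis.

Adjoining -1/3vw^2 + 4w^3 - 13/3w + 4 makes the ideal the whole ring: the system is inconsistent.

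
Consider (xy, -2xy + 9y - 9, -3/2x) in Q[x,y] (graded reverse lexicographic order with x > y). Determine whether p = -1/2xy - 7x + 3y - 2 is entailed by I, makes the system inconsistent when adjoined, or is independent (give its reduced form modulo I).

Adjoining -1/2xy - 7x + 3y - 2 makes the ideal the whole ring: the system is inconsistent.

First compute the reduced Gröbner basis of I by Buchberger's algorithm.
f_1 = xy, LT = xy.
f_2 = -2xy + 9y - 9, LT = xy.
f_3 = -3/2x, LT = x.

S(f_1,f_2): lcm = xy. S = 9/2y - 9/2.
  leading term y: no divisor's leading term divides it; move 9/2y to the remainder.
  leading term 1: no divisor's leading term divides it; move -9/2 to the remainder.
  remainder 9/2y - 9/2 ≠ 0; add h_4 = 9/2y - 9/2 to the basis.

The other S-polynomials (S(f_1,f_3), S(f_2,f_3), S(f_1,h_4), S(f_2,h_4), S(f_3,h_4)) all reduce to 0 modulo the current basis, so we have a Gröbner basis.
Inter-reduce: drop elements whose leading term is divisible by another's, tail-reduce, and make monic.
Reduced Gröbner basis: {x, y - 1}.
Label its elements g_1 = x, g_2 = y - 1.

Reduce p = -1/2xy - 7x + 3y - 2 modulo G:
  leading term xy: subtract (-1/2y)·g_1 from -1/2xy - 7x + 3y - 2 → -7x + 3y - 2
  leading term x: subtract (-7)·g_1 from -7x + 3y - 2 → 3y - 2
  leading term y: subtract (3)·g_2 from 3y - 2 → 1
  leading term 1: no divisor's leading term divides it; move 1 to the remainder.
  normal form = 1.
The normal form is nonzero, so p ∉ I. Since p minus its normal form lies in I, I + (p) = I + (r) where r = 1; decide whether this ideal is the whole ring.
Here r = 1 is a nonzero constant, hence a unit: 1 ∈ I + (p), the Gröbner basis of I + (p) is {1}, and the enlarged system has no common solution — adjoining p is inconsistent.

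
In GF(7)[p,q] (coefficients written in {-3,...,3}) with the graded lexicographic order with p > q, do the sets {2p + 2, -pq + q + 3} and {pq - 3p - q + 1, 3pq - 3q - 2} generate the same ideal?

Two ideals are equal iff their reduced Gröbner bases coincide (the reduced basis is unique for a fixed ordering).
Buchberger on the first generating set:
f_1 = 2p + 2, LT = p.
f_2 = -pq + q + 3, LT = pq.

S(f_1,f_2): lcm = pq. S = 2q + 3.
  reduce S modulo (f_1, f_2):
  remainder 2q + 3 ≠ 0; add g_3 = 2q + 3 to the basis.

The other S-polynomials (S(f_1,g_3), S(f_2,g_3)) all reduce to 0 modulo the current basis, so we have a Gröbner basis.
Inter-reduce: drop elements whose leading term is divisible by another's, tail-reduce, and make monic.
Reduced Gröbner basis: {p + 1, q - 2}.

Buchberger on the second generating set:
h_1 = pq - 3p - q + 1, LT = pq.
h_2 = 3pq - 3q - 2, LT = pq.

S(h_1,h_2): lcm = pq. S = -3p - 3.
  reduce S modulo (h_1, h_2):
  remainder -3p - 3 ≠ 0; add k_3 = -3p - 3 to the basis.

S(h_1,k_3): lcm = pq. S = -3p - 2q + 1.
  reduce S modulo (h_1, h_2, k_3):
  remainder -2q - 3 ≠ 0; add k_4 = -2q - 3 to the basis.

The other S-polynomials (S(h_2,k_3), S(h_1,k_4), S(h_2,k_4), S(k_3,k_4)) all reduce to 0 modulo the current basis, so we have a Gröbner basis.
Inter-reduce: drop elements whose leading term is divisible by another's, tail-reduce, and make monic.
Reduced Gröbner basis: {p + 1, q - 2}.

Same reduced basis, so the two generating sets span the same ideal.

Yes, the ideals are equal.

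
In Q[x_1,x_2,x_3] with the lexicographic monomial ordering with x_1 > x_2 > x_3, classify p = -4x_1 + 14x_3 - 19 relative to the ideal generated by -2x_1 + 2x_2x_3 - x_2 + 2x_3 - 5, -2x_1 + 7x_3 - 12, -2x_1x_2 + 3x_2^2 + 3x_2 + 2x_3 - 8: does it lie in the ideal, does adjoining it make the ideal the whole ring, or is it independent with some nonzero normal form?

Adjoining -4x_1 + 14x_3 - 19 makes the ideal the whole ring: the system is inconsistent.

First compute the reduced Gröbner basis of I by Buchberger's algorithm.
f_1 = -2x_1 + 2x_2x_3 - x_2 + 2x_3 - 5, LT = x_1.
f_2 = -2x_1 + 7x_3 - 12, LT = x_1.
f_3 = -2x_1x_2 + 3x_2^2 + 3x_2 + 2x_3 - 8, LT = x_1x_2.

S(f_1,f_2): lcm = x_1. S = -x_2x_3 + 1/2x_2 + 5/2x_3 - 7/2.
  reduce S modulo (f_1, f_2, f_3):
  remainder -x_2x_3 + 1/2x_2 + 5/2x_3 - 7/2 ≠ 0; add h_4 = -x_2x_3 + 1/2x_2 + 5/2x_3 - 7/2 to the basis.

S(f_1,f_3): lcm = x_1x_2. S = -x_2^2x_3 + 2x_2^2 - x_2x_3 + 4x_2 + x_3 - 4.
  reduce S modulo (f_1, f_2, f_3, h_4):
  remainder 3/2x_2^2 + 23/4x_2 - 31/4x_3 + 33/4 ≠ 0; add h_5 = 3/2x_2^2 + 23/4x_2 - 31/4x_3 + 33/4 to the basis.

S(f_3,h_4): lcm = x_1x_2x_3. S = 1/2x_1x_2 + 5/2x_1x_3 - 7/2x_1 - 3/2x_2^2x_3 - 3/2x_2x_3 - x_3^2 + 4x_3.
  reduce S modulo (f_1, f_2, f_3, h_4, h_5):
  remainder 27/8x_2 + 31/4x_3^2 - 287/8x_3 + 299/8 ≠ 0; add h_6 = 27/8x_2 + 31/4x_3^2 - 287/8x_3 + 299/8 to the basis.

S(f_3,h_6): lcm = x_1x_2. S = -62/27x_1x_3^2 + 287/27x_1x_3 - 299/27x_1 - 3/2x_2^2 - 3/2x_2 - x_3 + 4.
  reduce S modulo (f_1, f_2, f_3, h_4, h_5, h_6):
  remainder -217/27x_3^3 + 371/9x_3^2 - 595/9x_3 + 854/27 ≠ 0; add h_7 = -217/27x_3^3 + 371/9x_3^2 - 595/9x_3 + 854/27 to the basis.

The other S-polynomials (S(f_2,f_3), S(f_1,h_4), S(f_2,h_4), S(f_1,h_5), S(f_2,h_5), S(f_3,h_5), S(h_4,h_5), S(f_1,h_6), S(f_2,h_6), S(h_4,h_6), S(h_5,h_6), S(f_1,h_7), S(f_2,h_7), S(f_3,h_7), S(h_4,h_7), S(h_5,h_7), S(h_6,h_7)) all reduce to 0 modulo the current basis, so we have a Gröbner basis.
Inter-reduce: drop elements whose leading term is divisible by another's, tail-reduce, and make monic.
Reduced Gröbner basis: {x_1 - 7/2x_3 + 6, x_2 + 62/27x_3^2 - 287/27x_3 + 299/27, x_3^3 - 159/31x_3^2 + 255/31x_3 - 122/31}.
Label its elements g_1 = x_1 - 7/2x_3 + 6, g_2 = x_2 + 62/27x_3^2 - 287/27x_3 + 299/27, g_3 = x_3^3 - 159/31x_3^2 + 255/31x_3 - 122/31.

Reduce p = -4x_1 + 14x_3 - 19 modulo G:
  leading term x_1: subtract (-4)·g_1 from -4x_1 + 14x_3 - 19 → 5
  leading term 1: no divisor's leading term divides it; move 5 to the remainder.
  normal form = 5.
The normal form is nonzero, so p ∉ I. Since p minus its normal form lies in I, I + (p) = I + (r) where r = 5; decide whether this ideal is the whole ring.
Here r = 5 is a nonzero constant, hence a unit: 1 ∈ I + (p), the Gröbner basis of I + (p) is {1}, and the enlarged system has no common solution — adjoining p is inconsistent.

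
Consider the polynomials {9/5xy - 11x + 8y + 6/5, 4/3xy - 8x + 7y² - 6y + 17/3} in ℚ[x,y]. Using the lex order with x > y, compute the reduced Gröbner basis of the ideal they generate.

G = {x + 189/4y² - 161/2y + 129/4, y³ - 211/27y² + 11y - 113/27}

f_1 = 9/5xy - 11x + 8y + 6/5, LT = xy.
f_2 = 4/3xy - 8x + 7y² - 6y + 17/3, LT = xy.

S(f_1,f_2): lcm = xy. S = -1/9x - 21/4y² + 161/18y - 43/12.
  leading term x: no divisor's leading term divides it; move -1/9x to the remainder.
  leading term y²: no divisor's leading term divides it; move -21/4y² to the remainder.
  leading term y: no divisor's leading term divides it; move 161/18y to the remainder.
  leading term 1: no divisor's leading term divides it; move -43/12 to the remainder.
  remainder -1/9x - 21/4y² + 161/18y - 43/12 ≠ 0; add g_3 = -1/9x - 21/4y² + 161/18y - 43/12 to the basis.

S(f_1,g_3): lcm = xy. S = -55/9x - 189/4y³ + 161/2y² - 1001/36y + ⅔.
  leading term x: subtract (55)·g_3 from -55/9x - 189/4y³ + 161/2y² - 1001/36y + ⅔ → -189/4y³ + 1477/4y² - 2079/4y + 791/4
  leading term y³: no divisor's leading term divides it; move -189/4y³ to the remainder.
  leading term y²: no divisor's leading term divides it; move 1477/4y² to the remainder.
  leading term y: no divisor's leading term divides it; move -2079/4y to the remainder.
  leading term 1: no divisor's leading term divides it; move 791/4 to the remainder.
  remainder -189/4y³ + 1477/4y² - 2079/4y + 791/4 ≠ 0; add g_4 = -189/4y³ + 1477/4y² - 2079/4y + 791/4 to the basis.

S(f_2,g_3): lcm = xy. S = -6x - 189/4y³ + 343/4y² - 147/4y + 17/4.
  leading term x: subtract (54)·g_3 from -6x - 189/4y³ + 343/4y² - 147/4y + 17/4 → -189/4y³ + 1477/4y² - 2079/4y + 791/4
  leading term y³: subtract (1)·g_4 from -189/4y³ + 1477/4y² - 2079/4y + 791/4 → 0
  remainder 0.

S(f_1,g_4): lcm = xy³. S = 46/27xy² - 11xy + 113/27x + 40/9y³ + ⅔y².
  leading term xy²: subtract (230/243y)·f_1 from 46/27xy² - 11xy + 113/27x + 40/9y³ + ⅔y² → -143/243xy + 113/27x + 40/9y³ - 1678/243y² - 92/81y
  leading term xy: subtract (-715/2187)·f_1 from -143/243xy + 113/27x + 40/9y³ - 1678/243y² - 92/81y → 1288/2187x + 40/9y³ - 1678/243y² + 3236/2187y + 286/729
  leading term x: subtract (-1288/243)·g_3 from 1288/2187x + 40/9y³ - 1678/243y² + 3236/2187y + 286/729 → 40/9y³ - 8440/243y² + 440/9y - 4520/243
  leading term y³: subtract (-160/1701)·g_4 from 40/9y³ - 8440/243y² + 440/9y - 4520/243 → 0
  remainder 0.

S(f_2,g_4): lcm = xy³. S = 49/27xy² - 11xy + 113/27x + 21/4y⁴ - 9/2y³ + 17/4y².
  leading term xy²: subtract (245/243y)·f_1 from 49/27xy² - 11xy + 113/27x + 21/4y⁴ - 9/2y³ + 17/4y² → 22/243xy + 113/27x + 21/4y⁴ - 9/2y³ - 3709/972y² - 98/81y
  leading term xy: subtract (110/2187)·f_1 from 22/243xy + 113/27x + 21/4y⁴ - 9/2y³ - 3709/972y² - 98/81y → 10363/2187x + 21/4y⁴ - 9/2y³ - 3709/972y² - 3526/2187y - 44/729
  leading term x: subtract (-10363/243)·g_3 from 10363/2187x + 21/4y⁴ - 9/2y³ - 3709/972y² - 3526/2187y - 44/729 → 21/4y⁴ - 9/2y³ - 55333/243y² + 2279/6y - 148595/972
  leading term y⁴: subtract (-1/9y)·g_4 from 21/4y⁴ - 9/2y³ - 55333/243y² + 2279/6y - 148595/972 → 1315/36y³ - 277465/972y² + 14465/36y - 148595/972
  leading term y³: subtract (-1315/1701)·g_4 from 1315/36y³ - 277465/972y² + 14465/36y - 148595/972 → 0
  remainder 0.

S(g_3,g_4): leading monomials are coprime, so the S-polynomial reduces to 0 (Buchberger's first criterion).
Every S-polynomial of the final basis reduces to 0, so we have a Gröbner basis.
Inter-reduce: drop elements whose leading term is divisible by another's, tail-reduce, and make monic.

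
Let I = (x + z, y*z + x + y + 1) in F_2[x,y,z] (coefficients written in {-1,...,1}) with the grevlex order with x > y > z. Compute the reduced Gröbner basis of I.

G = {y*z + y + z + 1, x + z}

f_1 = x + z, LT = x.
f_2 = y*z + x + y + 1, LT = y*z.

The S-polynomials (S(f_1,f_2)) all reduce to 0 modulo the current basis, so we have a Gröbner basis.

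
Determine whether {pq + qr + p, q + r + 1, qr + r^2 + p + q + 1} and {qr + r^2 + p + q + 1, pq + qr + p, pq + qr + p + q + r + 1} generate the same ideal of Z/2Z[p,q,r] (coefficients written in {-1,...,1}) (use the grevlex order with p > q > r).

Two ideals are equal iff their reduced Gröbner bases coincide (the reduced basis is unique for a fixed ordering).
Buchberger on the first generating set:
f_1 = pq + qr + p, LT = pq.
f_2 = q + r + 1, LT = q.
f_3 = qr + r^2 + p + q + 1, LT = qr.

S(f_1,f_2): lcm = pq. S = pr + qr.
  leading term pr: no divisor's leading term divides it; move pr to the remainder.
  leading term qr: subtract (r)·f_2 from qr → r^2 + r
  leading term r^2: no divisor's leading term divides it; move r^2 to the remainder.
  leading term r: no divisor's leading term divides it; move r to the remainder.
  remainder pr + r^2 + r ≠ 0; add g_4 = pr + r^2 + r to the basis.

S(f_1,f_3): lcm = pqr. S = pr^2 + qr^2 + p^2 + pq + pr + p.
  leading term pr^2: subtract (r)·g_4 from pr^2 + qr^2 + p^2 + pq + pr + p → qr^2 + r^3 + p^2 + pq + pr + r^2 + p
  leading term qr^2: subtract (r^2)·f_2 from qr^2 + r^3 + p^2 + pq + pr + r^2 + p → p^2 + pq + pr + p
  leading term p^2: no divisor's leading term divides it; move p^2 to the remainder.
  leading term pq: subtract (1)·f_1 from pq + pr + p → pr + qr
  leading term pr: subtract (1)·g_4 from pr + qr → qr + r^2 + r
  leading term qr: subtract (r)·f_2 from qr + r^2 + r → 0
  remainder p^2 ≠ 0; add g_5 = p^2 to the basis.

S(f_2,f_3): lcm = qr. S = p + q + r + 1.
  leading term p: no divisor's leading term divides it; move p to the remainder.
  leading term q: subtract (1)·f_2 from q + r + 1 → 0
  remainder p ≠ 0; add g_6 = p to the basis.

S(f_1,g_5): lcm = p^2q. S = pqr + p^2.
  leading term pqr: subtract (r)·f_1 from pqr + p^2 → qr^2 + p^2 + pr
  leading term qr^2: subtract (r^2)·f_2 from qr^2 + p^2 + pr → r^3 + p^2 + pr + r^2
  leading term r^3: no divisor's leading term divides it; move r^3 to the remainder.
  leading term p^2: subtract (1)·g_5 from p^2 + pr + r^2 → pr + r^2
  leading term pr: subtract (1)·g_4 from pr + r^2 → r
  leading term r: no divisor's leading term divides it; move r to the remainder.
  remainder r^3 + r ≠ 0; add g_7 = r^3 + r to the basis.

S(f_1,g_6): lcm = pq. S = qr + p.
  leading term qr: subtract (r)·f_2 from qr + p → r^2 + p + r
  leading term r^2: no divisor's leading term divides it; move r^2 to the remainder.
  leading term p: subtract (1)·g_6 from p + r → r
  leading term r: no divisor's leading term divides it; move r to the remainder.
  remainder r^2 + r ≠ 0; add g_8 = r^2 + r to the basis.

The other S-polynomials (S(f_1,g_4), S(f_2,g_4), S(f_3,g_4), S(f_2,g_5), S(f_3,g_5), S(g_4,g_5), S(f_2,g_6), S(f_3,g_6), S(g_4,g_6), S(g_5,g_6), S(f_1,g_7), S(f_2,g_7), S(f_3,g_7), S(g_4,g_7), S(g_5,g_7), S(g_6,g_7), S(f_1,g_8), S(f_2,g_8), S(f_3,g_8), S(g_4,g_8), S(g_5,g_8), S(g_6,g_8), S(g_7,g_8)) all reduce to 0 modulo the current basis, so we have a Gröbner basis.
Inter-reduce: drop elements whose leading term is divisible by another's, tail-reduce, and make monic.
Reduced Gröbner basis: {r^2 + r, p, q + r + 1}.

Buchberger on the second generating set:
h_1 = qr + r^2 + p + q + 1, LT = qr.
h_2 = pq + qr + p, LT = pq.
h_3 = pq + qr + p + q + r + 1, LT = pq.

S(h_1,h_2): lcm = pqr. S = pr^2 + qr^2 + p^2 + pq + pr + p.
  leading term pr^2: no divisor's leading term divides it; move pr^2 to the remainder.
  leading term qr^2: subtract (r)·h_1 from qr^2 + p^2 + pq + pr + p → r^3 + p^2 + pq + qr + p + r
  leading term r^3: no divisor's leading term divides it; move r^3 to the remainder.
  leading term p^2: no divisor's leading term divides it; move p^2 to the remainder.
  leading term pq: subtract (1)·h_2 from pq + qr + p + r → r
  leading term r: no divisor's leading term divides it; move r to the remainder.
  remainder pr^2 + r^3 + p^2 + r ≠ 0; add k_4 = pr^2 + r^3 + p^2 + r to the basis.

S(h_1,h_3): lcm = pqr. S = pr^2 + qr^2 + p^2 + pq + pr + qr + r^2 + p + r.
  leading term pr^2: subtract (1)·k_4 from pr^2 + qr^2 + p^2 + pq + pr + qr + r^2 + p + r → qr^2 + r^3 + pq + pr + qr + r^2 + p
  leading term qr^2: subtract (r)·h_1 from qr^2 + r^3 + pq + pr + qr + r^2 + p → pq + r^2 + p + r
  leading term pq: subtract (1)·h_2 from pq + r^2 + p + r → qr + r^2 + r
  leading term qr: subtract (1)·h_1 from qr + r^2 + r → p + q + r + 1
  leading term p: no divisor's leading term divides it; move p to the remainder.
  leading term q: no divisor's leading term divides it; move q to the remainder.
  leading term r: no divisor's leading term divides it; move r to the remainder.
  leading term 1: no divisor's leading term divides it; move 1 to the remainder.
  remainder p + q + r + 1 ≠ 0; add k_5 = p + q + r + 1 to the basis.

S(h_2,h_3): lcm = pq. S = q + r + 1.
  leading term q: no divisor's leading term divides it; move q to the remainder.
  leading term r: no divisor's leading term divides it; move r to the remainder.
  leading term 1: no divisor's leading term divides it; move 1 to the remainder.
  remainder q + r + 1 ≠ 0; add k_6 = q + r + 1 to the basis.

S(h_2,k_5): lcm = pq. S = q^2 + p + q.
  leading term q^2: subtract (q)·k_6 from q^2 + p + q → qr + p
  leading term qr: subtract (1)·h_1 from qr + p → r^2 + q + 1
  leading term r^2: no divisor's leading term divides it; move r^2 to the remainder.
  leading term q: subtract (1)·k_6 from q + 1 → r
  leading term r: no divisor's leading term divides it; move r to the remainder.
  remainder r^2 + r ≠ 0; add k_7 = r^2 + r to the basis.

The other S-polynomials (S(h_1,k_4), S(h_2,k_4), S(h_3,k_4), S(h_1,k_5), S(h_3,k_5), S(k_4,k_5), S(h_1,k_6), S(h_2,k_6), S(h_3,k_6), S(k_4,k_6), S(k_5,k_6), S(h_1,k_7), S(h_2,k_7), S(h_3,k_7), S(k_4,k_7), S(k_5,k_7), S(k_6,k_7)) all reduce to 0 modulo the current basis, so we have a Gröbner basis.
Inter-reduce: drop elements whose leading term is divisible by another's, tail-reduce, and make monic.
Reduced Gröbner basis: {r^2 + r, p, q + r + 1}.

Same reduced basis, so the two generating sets span the same ideal.

Yes, the ideals are equal.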